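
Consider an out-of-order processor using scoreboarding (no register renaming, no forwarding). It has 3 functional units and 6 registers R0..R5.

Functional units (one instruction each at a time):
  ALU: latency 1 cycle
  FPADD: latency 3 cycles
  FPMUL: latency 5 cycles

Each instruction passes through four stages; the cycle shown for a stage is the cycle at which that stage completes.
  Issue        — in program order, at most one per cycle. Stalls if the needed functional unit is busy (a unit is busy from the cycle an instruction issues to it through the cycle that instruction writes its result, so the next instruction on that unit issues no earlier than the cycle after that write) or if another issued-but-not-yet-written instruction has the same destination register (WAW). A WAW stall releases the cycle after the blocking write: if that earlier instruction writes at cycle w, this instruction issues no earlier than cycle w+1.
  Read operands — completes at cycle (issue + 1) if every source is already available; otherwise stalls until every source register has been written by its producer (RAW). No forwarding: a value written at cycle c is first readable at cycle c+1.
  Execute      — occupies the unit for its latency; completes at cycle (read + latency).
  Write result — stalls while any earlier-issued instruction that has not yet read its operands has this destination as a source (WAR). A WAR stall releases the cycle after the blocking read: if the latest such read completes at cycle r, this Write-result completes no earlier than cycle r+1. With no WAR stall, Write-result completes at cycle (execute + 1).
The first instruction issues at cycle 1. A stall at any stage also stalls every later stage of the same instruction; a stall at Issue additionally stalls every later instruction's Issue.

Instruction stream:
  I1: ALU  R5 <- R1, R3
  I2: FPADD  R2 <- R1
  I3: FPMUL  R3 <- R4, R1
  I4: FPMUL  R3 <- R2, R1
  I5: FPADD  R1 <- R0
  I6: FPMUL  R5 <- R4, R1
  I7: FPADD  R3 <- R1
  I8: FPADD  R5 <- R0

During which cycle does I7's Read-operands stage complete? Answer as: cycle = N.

c1: issue I1 (ALU)
c2: I1 read-ops · issue I2 (FPADD)
c3: I1 finished on ALU · I2 read-ops · issue I3 (FPMUL)
c4: I1→R5 · I3 read-ops
c6: I2 finished on FPADD
c7: I2→R2
c9: I3 finished on FPMUL
c10: I3→R3
c11: issue I4 (FPMUL)
c12: I4 read-ops · issue I5 (FPADD)
c13: I5 read-ops
c16: I5 finished on FPADD
c17: I4 finished on FPMUL · I5→R1
c18: I4→R3
c19: issue I6 (FPMUL)
c20: I6 read-ops · issue I7 (FPADD)
c21: I7 read-ops
c24: I7 finished on FPADD
c25: I6 finished on FPMUL · I7→R3
c26: I6→R5
c27: issue I8 (FPADD)
c28: I8 read-ops
c31: I8 finished on FPADD
c32: I8→R5

cycle = 21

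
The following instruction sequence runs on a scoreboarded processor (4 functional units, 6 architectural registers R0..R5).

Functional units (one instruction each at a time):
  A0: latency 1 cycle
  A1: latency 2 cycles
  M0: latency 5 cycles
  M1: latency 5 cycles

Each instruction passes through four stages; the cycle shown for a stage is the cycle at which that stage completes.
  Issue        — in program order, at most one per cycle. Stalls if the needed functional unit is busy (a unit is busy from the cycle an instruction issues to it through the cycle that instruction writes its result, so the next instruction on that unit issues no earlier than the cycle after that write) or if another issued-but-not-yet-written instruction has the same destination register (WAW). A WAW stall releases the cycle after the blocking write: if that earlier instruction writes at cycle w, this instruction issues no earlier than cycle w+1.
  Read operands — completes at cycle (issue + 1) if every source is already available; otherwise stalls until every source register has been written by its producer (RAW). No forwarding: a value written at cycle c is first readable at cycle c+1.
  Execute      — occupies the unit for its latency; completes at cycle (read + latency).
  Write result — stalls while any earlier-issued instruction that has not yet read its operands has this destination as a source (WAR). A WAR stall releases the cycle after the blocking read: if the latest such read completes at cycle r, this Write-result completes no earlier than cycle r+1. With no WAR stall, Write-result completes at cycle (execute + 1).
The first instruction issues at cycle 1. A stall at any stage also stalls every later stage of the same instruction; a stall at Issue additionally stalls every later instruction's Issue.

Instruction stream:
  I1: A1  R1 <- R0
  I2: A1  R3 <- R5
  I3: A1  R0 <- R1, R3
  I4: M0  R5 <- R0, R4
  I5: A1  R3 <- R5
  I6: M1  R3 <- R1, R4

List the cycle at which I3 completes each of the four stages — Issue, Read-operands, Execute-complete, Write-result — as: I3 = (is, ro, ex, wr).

[1] I1→A1
[2] I1 RO
[4] I1 EX
[5] I1 WR R1
[6] I2→A1
[7] I2 RO
[9] I2 EX
[10] I2 WR R3
[11] I3→A1
[12] I3 RO | I4→M0
[14] I3 EX
[15] I3 WR R0
[16] I4 RO | I5→A1
[21] I4 EX
[22] I4 WR R5
[23] I5 RO
[25] I5 EX
[26] I5 WR R3
[27] I6→M1
[28] I6 RO
[33] I6 EX
[34] I6 WR R3

I3 = (11, 12, 14, 15)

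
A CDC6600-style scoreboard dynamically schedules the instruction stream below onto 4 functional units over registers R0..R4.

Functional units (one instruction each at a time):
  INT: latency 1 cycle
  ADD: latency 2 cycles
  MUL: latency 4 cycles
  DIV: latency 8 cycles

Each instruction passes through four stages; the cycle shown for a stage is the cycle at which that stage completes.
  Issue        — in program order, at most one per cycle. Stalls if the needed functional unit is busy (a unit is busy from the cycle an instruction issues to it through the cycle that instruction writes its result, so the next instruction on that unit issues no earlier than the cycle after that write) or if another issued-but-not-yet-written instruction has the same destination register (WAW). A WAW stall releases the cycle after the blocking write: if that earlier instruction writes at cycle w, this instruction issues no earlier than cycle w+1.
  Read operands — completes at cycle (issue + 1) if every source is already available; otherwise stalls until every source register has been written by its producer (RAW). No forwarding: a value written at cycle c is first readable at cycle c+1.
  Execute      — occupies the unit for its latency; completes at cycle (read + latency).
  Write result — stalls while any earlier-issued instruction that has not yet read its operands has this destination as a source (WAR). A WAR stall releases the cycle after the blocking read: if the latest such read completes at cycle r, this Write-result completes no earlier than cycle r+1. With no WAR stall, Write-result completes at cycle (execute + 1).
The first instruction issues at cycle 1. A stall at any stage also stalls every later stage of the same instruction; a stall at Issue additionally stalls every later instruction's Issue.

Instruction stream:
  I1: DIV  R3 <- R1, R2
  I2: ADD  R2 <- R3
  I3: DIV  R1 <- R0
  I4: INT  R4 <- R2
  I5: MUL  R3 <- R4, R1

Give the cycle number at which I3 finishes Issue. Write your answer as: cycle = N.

cycle 1: I1→DIV
cycle 2: I1 RO | I2→ADD
cycle 10: I1 EX
cycle 11: I1 WR R3
cycle 12: I2 RO | I3→DIV
cycle 13: I3 RO | I4→INT
cycle 14: I2 EX | I5→MUL
cycle 15: I2 WR R2
cycle 16: I4 RO
cycle 17: I4 EX
cycle 18: I4 WR R4
cycle 21: I3 EX
cycle 22: I3 WR R1
cycle 23: I5 RO
cycle 27: I5 EX
cycle 28: I5 WR R3

cycle = 12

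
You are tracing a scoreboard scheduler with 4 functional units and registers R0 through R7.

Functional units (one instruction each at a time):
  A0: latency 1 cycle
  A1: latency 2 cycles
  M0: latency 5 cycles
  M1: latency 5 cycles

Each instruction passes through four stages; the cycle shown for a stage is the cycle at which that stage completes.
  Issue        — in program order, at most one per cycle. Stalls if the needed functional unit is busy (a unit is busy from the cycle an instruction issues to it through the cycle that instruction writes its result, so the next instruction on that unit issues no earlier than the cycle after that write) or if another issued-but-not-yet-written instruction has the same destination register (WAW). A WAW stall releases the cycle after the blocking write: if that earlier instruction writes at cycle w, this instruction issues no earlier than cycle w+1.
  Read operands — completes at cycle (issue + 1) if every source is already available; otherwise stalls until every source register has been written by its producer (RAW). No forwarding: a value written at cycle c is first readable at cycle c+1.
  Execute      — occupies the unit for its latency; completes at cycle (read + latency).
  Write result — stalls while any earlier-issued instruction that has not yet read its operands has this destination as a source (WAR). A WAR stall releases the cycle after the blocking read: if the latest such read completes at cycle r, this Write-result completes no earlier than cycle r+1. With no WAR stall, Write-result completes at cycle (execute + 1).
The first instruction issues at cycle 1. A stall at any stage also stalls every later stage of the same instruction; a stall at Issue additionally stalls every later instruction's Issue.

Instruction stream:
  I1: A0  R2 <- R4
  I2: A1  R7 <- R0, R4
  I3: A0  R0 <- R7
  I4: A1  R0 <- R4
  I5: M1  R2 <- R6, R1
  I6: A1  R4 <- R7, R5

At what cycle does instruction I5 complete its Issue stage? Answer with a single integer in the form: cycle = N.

t=1  issue I1 (A0)
t=2  I1 read-ops; issue I2 (A1)
t=3  I1 finished on A0; I2 read-ops
t=4  I1→R2
t=5  I2 finished on A1; issue I3 (A0)
t=6  I2→R7
t=7  I3 read-ops
t=8  I3 finished on A0
t=9  I3→R0
t=10  issue I4 (A1)
t=11  I4 read-ops; issue I5 (M1)
t=12  I5 read-ops
t=13  I4 finished on A1
t=14  I4→R0
t=15  issue I6 (A1)
t=16  I6 read-ops
t=17  I5 finished on M1
t=18  I5→R2; I6 finished on A1
t=19  I6→R4

cycle = 11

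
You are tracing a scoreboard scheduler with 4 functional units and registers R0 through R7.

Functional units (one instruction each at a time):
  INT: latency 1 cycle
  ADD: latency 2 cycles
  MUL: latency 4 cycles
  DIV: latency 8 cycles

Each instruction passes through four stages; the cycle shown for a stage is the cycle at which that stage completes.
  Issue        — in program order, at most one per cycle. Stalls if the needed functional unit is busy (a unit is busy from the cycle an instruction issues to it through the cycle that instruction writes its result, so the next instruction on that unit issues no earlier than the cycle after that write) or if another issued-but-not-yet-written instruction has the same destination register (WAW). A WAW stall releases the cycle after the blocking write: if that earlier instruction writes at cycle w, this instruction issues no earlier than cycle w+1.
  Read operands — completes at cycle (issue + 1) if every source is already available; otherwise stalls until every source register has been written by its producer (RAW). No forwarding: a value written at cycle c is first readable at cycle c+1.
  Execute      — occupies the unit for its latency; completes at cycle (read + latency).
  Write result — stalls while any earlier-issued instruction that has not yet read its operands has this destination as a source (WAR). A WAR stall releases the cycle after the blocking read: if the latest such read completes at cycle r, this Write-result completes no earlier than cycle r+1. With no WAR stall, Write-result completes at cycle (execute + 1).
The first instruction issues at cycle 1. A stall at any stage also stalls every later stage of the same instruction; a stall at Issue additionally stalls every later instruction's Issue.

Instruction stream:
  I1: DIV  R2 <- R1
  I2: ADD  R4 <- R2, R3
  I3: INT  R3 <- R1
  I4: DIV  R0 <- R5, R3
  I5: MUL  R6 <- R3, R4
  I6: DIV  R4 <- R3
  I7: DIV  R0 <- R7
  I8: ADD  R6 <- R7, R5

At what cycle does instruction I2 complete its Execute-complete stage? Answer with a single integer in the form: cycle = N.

cycle = 14

t=1  issue I1 (DIV)
t=2  I1 read-ops | issue I2 (ADD)
t=3  issue I3 (INT)
t=4  I3 read-ops
t=5  I3 finished on INT
t=10  I1 finished on DIV
t=11  I1→R2
t=12  I2 read-ops | issue I4 (DIV)
t=13  I3→R3 | issue I5 (MUL)
t=14  I2 finished on ADD | I4 read-ops
t=15  I2→R4
t=16  I5 read-ops
t=20  I5 finished on MUL
t=21  I5→R6
t=22  I4 finished on DIV
t=23  I4→R0
t=24  issue I6 (DIV)
t=25  I6 read-ops
t=33  I6 finished on DIV
t=34  I6→R4
t=35  issue I7 (DIV)
t=36  I7 read-ops | issue I8 (ADD)
t=37  I8 read-ops
t=39  I8 finished on ADD
t=40  I8→R6
t=44  I7 finished on DIV
t=45  I7→R0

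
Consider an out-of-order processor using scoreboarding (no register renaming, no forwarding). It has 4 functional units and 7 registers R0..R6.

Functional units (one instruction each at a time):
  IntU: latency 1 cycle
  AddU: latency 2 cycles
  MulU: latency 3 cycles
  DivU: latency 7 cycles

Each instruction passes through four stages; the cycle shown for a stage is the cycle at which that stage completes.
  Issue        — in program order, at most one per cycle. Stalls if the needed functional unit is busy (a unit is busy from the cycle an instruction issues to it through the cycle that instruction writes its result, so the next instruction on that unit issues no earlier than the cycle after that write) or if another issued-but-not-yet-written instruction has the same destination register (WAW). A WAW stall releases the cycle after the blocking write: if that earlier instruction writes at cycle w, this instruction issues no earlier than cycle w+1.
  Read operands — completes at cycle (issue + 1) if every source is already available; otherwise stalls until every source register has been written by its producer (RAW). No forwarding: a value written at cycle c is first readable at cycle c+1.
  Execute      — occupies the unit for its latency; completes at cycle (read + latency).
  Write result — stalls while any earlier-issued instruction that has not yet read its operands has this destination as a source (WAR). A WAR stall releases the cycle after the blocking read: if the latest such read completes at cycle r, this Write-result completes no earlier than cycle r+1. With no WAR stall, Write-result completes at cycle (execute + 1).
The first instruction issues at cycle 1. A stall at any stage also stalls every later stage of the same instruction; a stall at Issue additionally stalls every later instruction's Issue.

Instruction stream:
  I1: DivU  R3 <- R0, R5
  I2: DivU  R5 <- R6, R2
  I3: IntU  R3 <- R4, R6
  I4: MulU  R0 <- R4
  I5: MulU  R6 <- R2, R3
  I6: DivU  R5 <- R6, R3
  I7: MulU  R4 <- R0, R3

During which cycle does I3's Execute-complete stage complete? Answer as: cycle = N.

[1] I1 dispatched to DivU
[2] I1 operands ready
[9] I1 complete
[10] R3←I1
[11] I2 dispatched to DivU
[12] I2 operands ready; I3 dispatched to IntU
[13] I3 operands ready; I4 dispatched to MulU
[14] I3 complete; I4 operands ready
[15] R3←I3
[17] I4 complete
[18] R0←I4
[19] I2 complete; I5 dispatched to MulU
[20] R5←I2; I5 operands ready
[21] I6 dispatched to DivU
[23] I5 complete
[24] R6←I5
[25] I6 operands ready; I7 dispatched to MulU
[26] I7 operands ready
[29] I7 complete
[30] R4←I7
[32] I6 complete
[33] R5←I6

cycle = 14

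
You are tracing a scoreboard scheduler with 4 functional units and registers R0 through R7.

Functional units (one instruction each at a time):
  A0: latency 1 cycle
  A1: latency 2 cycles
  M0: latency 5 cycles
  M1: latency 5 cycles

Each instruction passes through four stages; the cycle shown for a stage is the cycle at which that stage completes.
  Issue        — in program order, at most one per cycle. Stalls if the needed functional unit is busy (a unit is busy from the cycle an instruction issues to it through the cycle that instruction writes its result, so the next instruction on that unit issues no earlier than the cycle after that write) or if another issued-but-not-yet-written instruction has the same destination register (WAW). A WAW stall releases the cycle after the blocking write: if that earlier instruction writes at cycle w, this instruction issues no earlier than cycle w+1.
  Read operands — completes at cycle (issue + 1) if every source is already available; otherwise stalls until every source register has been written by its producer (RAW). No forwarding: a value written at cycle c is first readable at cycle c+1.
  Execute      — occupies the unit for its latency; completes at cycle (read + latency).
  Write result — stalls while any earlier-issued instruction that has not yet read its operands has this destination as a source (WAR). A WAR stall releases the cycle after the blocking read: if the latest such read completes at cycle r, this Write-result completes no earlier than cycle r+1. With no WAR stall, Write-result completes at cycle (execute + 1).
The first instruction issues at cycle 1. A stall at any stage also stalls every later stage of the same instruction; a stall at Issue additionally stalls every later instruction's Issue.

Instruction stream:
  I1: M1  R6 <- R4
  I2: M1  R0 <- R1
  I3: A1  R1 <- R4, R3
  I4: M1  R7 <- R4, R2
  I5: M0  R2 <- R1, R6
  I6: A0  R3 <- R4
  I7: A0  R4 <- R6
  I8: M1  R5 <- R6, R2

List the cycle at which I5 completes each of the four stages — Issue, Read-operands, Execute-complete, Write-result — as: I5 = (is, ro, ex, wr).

I5 = (18, 19, 24, 25)

[1] I1 dispatched to M1
[2] I1 operands ready
[7] I1 complete
[8] R6←I1
[9] I2 dispatched to M1
[10] I2 operands ready; I3 dispatched to A1
[11] I3 operands ready
[13] I3 complete
[14] R1←I3
[15] I2 complete
[16] R0←I2
[17] I4 dispatched to M1
[18] I4 operands ready; I5 dispatched to M0
[19] I5 operands ready; I6 dispatched to A0
[20] I6 operands ready
[21] I6 complete
[22] R3←I6
[23] I4 complete; I7 dispatched to A0
[24] R7←I4; I5 complete; I7 operands ready
[25] R2←I5; I7 complete; I8 dispatched to M1
[26] R4←I7; I8 operands ready
[31] I8 complete
[32] R5←I8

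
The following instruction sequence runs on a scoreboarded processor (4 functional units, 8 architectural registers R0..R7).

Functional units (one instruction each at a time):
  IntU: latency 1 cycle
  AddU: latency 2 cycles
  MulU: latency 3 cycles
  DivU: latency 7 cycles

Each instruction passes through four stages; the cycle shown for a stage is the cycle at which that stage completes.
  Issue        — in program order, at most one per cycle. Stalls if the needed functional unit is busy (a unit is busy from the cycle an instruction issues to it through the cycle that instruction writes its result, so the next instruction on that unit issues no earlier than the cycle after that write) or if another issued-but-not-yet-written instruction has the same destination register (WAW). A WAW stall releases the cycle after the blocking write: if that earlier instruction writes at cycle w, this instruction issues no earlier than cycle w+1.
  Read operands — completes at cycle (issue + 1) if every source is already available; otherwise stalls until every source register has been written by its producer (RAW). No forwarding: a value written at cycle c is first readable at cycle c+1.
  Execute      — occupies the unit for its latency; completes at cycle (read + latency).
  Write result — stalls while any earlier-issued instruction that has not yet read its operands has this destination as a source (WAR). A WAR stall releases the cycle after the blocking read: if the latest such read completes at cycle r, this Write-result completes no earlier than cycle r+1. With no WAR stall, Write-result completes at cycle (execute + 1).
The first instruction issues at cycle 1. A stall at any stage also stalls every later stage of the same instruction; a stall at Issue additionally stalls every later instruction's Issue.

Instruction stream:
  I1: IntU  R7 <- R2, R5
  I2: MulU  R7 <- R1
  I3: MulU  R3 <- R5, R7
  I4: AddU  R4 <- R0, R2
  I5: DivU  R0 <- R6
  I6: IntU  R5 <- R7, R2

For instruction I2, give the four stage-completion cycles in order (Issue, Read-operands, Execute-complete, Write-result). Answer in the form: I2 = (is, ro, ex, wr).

I2 = (5, 6, 9, 10)

c1: issue I1 (IntU)
c2: I1 read-ops
c3: I1 finished on IntU
c4: I1→R7
c5: issue I2 (MulU)
c6: I2 read-ops
c9: I2 finished on MulU
c10: I2→R7
c11: issue I3 (MulU)
c12: I3 read-ops, issue I4 (AddU)
c13: I4 read-ops, issue I5 (DivU)
c14: I5 read-ops, issue I6 (IntU)
c15: I3 finished on MulU, I4 finished on AddU, I6 read-ops
c16: I3→R3, I4→R4, I6 finished on IntU
c17: I6→R5
c21: I5 finished on DivU
c22: I5→R0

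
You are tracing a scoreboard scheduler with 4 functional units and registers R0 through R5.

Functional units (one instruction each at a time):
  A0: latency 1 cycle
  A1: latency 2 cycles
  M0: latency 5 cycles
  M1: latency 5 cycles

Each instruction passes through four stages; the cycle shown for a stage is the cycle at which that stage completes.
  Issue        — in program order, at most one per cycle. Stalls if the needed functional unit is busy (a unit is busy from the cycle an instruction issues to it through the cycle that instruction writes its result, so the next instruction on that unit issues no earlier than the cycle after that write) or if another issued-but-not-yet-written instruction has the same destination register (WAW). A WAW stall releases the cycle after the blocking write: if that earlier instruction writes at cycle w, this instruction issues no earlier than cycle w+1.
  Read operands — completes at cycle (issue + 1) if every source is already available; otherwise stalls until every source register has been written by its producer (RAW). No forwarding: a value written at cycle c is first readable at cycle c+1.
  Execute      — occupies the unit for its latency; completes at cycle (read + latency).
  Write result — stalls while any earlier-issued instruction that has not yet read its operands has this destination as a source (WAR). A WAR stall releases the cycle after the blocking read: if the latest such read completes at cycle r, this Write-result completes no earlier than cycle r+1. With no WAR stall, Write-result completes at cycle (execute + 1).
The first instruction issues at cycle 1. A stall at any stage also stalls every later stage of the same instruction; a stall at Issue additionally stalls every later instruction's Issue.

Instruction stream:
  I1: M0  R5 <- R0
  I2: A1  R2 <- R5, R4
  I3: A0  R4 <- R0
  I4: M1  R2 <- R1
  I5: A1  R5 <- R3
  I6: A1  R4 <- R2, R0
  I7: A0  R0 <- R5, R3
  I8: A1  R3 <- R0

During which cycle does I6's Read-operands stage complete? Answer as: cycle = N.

I1 -> (1, 2, 7, 8)
I2 -> (2, 9, 11, 12)  // RAW R5: wait I1 write@8
I3 -> (3, 4, 5, 10)  // WAR R4: wait I2 read@9
I4 -> (13, 14, 19, 20)  // WAW R2: wait I2 write@12
I5 -> (14, 15, 17, 18)
I6 -> (19, 21, 23, 24)  // struct: A1 busy until I5 writes@18, RAW R2: wait I4 write@20
I7 -> (20, 21, 22, 23)
I8 -> (25, 26, 28, 29)  // struct: A1 busy until I6 writes@24

cycle = 21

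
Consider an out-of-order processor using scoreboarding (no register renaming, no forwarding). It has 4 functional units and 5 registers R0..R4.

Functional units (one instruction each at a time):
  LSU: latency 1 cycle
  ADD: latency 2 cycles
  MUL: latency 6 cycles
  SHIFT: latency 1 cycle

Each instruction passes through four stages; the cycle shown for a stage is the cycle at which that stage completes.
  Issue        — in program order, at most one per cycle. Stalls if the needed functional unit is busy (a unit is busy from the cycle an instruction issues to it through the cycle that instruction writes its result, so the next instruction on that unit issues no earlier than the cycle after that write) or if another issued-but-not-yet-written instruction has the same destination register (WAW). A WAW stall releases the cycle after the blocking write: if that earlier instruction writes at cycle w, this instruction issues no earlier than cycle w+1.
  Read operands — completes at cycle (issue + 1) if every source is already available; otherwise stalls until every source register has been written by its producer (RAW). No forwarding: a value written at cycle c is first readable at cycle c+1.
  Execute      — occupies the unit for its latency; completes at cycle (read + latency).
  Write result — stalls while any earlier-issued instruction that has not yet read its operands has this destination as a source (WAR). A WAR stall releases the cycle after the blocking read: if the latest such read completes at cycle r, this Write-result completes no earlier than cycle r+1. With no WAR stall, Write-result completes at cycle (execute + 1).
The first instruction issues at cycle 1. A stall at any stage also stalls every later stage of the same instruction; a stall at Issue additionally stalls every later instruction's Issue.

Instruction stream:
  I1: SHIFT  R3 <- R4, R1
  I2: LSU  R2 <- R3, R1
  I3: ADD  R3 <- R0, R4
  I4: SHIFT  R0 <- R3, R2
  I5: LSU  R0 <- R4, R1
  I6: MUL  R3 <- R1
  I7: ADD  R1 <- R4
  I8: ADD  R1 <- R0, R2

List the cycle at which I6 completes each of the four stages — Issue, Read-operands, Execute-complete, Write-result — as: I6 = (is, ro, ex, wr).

cycle 1: issue I1 (SHIFT)
cycle 2: I1 read-ops; issue I2 (LSU)
cycle 3: I1 finished on SHIFT
cycle 4: I1→R3
cycle 5: I2 read-ops; issue I3 (ADD)
cycle 6: I2 finished on LSU; I3 read-ops; issue I4 (SHIFT)
cycle 7: I2→R2
cycle 8: I3 finished on ADD
cycle 9: I3→R3
cycle 10: I4 read-ops
cycle 11: I4 finished on SHIFT
cycle 12: I4→R0
cycle 13: issue I5 (LSU)
cycle 14: I5 read-ops; issue I6 (MUL)
cycle 15: I5 finished on LSU; I6 read-ops; issue I7 (ADD)
cycle 16: I5→R0; I7 read-ops
cycle 18: I7 finished on ADD
cycle 19: I7→R1
cycle 20: issue I8 (ADD)
cycle 21: I6 finished on MUL; I8 read-ops
cycle 22: I6→R3
cycle 23: I8 finished on ADD
cycle 24: I8→R1

I6 = (14, 15, 21, 22)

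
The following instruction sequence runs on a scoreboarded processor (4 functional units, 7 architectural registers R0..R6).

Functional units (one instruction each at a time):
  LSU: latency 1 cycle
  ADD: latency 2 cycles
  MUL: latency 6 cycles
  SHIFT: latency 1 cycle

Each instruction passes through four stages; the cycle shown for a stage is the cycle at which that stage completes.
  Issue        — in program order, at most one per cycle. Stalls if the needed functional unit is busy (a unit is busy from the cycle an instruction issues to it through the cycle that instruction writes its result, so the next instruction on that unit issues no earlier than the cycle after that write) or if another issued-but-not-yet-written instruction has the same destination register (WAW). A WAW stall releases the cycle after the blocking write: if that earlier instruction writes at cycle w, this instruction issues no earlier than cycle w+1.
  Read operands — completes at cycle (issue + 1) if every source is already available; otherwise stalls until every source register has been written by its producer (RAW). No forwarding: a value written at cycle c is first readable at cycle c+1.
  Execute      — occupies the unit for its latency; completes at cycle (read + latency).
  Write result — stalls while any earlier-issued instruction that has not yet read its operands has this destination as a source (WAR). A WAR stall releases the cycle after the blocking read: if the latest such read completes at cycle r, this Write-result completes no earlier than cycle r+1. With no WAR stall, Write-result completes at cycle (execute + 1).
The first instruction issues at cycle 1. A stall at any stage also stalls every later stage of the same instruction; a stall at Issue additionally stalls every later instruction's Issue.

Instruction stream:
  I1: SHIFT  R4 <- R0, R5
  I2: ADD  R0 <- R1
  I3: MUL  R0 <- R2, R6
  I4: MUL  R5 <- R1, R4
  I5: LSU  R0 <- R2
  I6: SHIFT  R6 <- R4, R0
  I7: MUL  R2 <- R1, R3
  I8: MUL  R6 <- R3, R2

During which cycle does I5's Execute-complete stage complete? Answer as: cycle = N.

cycle = 19

cycle 1: I1 issues→SHIFT
cycle 2: I1 reads; I2 issues→ADD
cycle 3: I1 exec-done; I2 reads
cycle 4: I1 writes R4
cycle 5: I2 exec-done
cycle 6: I2 writes R0
cycle 7: I3 issues→MUL
cycle 8: I3 reads
cycle 14: I3 exec-done
cycle 15: I3 writes R0
cycle 16: I4 issues→MUL
cycle 17: I4 reads; I5 issues→LSU
cycle 18: I5 reads; I6 issues→SHIFT
cycle 19: I5 exec-done
cycle 20: I5 writes R0
cycle 21: I6 reads
cycle 22: I6 exec-done
cycle 23: I4 exec-done; I6 writes R6
cycle 24: I4 writes R5
cycle 25: I7 issues→MUL
cycle 26: I7 reads
cycle 32: I7 exec-done
cycle 33: I7 writes R2
cycle 34: I8 issues→MUL
cycle 35: I8 reads
cycle 41: I8 exec-done
cycle 42: I8 writes R6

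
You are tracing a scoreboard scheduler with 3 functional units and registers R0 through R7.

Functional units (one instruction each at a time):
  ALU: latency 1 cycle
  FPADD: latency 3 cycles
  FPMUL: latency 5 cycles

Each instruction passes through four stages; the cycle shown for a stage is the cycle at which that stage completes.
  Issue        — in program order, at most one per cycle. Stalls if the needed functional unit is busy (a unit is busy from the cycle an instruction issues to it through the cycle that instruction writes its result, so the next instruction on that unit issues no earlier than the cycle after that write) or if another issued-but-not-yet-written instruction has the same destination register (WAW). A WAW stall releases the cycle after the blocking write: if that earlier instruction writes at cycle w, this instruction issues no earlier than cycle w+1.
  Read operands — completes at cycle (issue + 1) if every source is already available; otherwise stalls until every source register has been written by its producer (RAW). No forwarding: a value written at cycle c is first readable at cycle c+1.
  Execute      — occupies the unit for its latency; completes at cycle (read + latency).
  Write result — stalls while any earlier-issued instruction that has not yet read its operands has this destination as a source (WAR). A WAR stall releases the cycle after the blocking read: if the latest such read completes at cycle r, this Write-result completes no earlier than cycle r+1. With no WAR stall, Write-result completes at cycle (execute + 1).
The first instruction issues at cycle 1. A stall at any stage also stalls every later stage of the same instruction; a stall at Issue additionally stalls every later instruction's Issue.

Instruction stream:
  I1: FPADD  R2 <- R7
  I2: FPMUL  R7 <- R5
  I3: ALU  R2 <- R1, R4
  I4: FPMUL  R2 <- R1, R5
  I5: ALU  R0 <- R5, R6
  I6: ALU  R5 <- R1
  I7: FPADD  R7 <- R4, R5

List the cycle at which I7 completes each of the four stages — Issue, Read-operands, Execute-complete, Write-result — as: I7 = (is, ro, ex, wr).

I7 = (17, 20, 23, 24)

c1: issue I1 (FPADD)
c2: I1 read-ops · issue I2 (FPMUL)
c3: I2 read-ops
c5: I1 finished on FPADD
c6: I1→R2
c7: issue I3 (ALU)
c8: I2 finished on FPMUL · I3 read-ops
c9: I2→R7 · I3 finished on ALU
c10: I3→R2
c11: issue I4 (FPMUL)
c12: I4 read-ops · issue I5 (ALU)
c13: I5 read-ops
c14: I5 finished on ALU
c15: I5→R0
c16: issue I6 (ALU)
c17: I4 finished on FPMUL · I6 read-ops · issue I7 (FPADD)
c18: I4→R2 · I6 finished on ALU
c19: I6→R5
c20: I7 read-ops
c23: I7 finished on FPADD
c24: I7→R7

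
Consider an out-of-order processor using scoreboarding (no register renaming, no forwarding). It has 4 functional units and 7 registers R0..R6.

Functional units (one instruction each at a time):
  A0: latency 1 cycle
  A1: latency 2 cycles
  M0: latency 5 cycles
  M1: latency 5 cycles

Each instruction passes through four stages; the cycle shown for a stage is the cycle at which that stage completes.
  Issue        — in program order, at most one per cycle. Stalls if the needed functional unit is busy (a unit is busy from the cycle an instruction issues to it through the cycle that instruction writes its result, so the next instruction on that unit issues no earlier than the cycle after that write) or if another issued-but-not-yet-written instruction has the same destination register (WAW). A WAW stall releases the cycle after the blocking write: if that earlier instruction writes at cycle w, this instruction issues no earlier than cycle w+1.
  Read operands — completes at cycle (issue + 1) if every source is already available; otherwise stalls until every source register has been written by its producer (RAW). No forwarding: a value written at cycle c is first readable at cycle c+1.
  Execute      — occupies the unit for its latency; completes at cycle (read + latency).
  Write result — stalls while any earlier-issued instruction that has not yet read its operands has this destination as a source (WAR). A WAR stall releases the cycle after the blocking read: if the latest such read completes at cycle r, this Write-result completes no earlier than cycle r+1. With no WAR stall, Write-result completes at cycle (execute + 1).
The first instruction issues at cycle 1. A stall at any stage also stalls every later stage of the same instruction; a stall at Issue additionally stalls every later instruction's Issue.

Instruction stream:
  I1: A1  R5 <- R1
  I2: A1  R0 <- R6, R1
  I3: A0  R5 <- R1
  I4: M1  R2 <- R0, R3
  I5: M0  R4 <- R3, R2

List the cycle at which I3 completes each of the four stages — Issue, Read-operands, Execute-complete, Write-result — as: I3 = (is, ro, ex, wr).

c1: I1 dispatched to A1
c2: I1 operands ready
c4: I1 complete
c5: R5←I1
c6: I2 dispatched to A1
c7: I2 operands ready | I3 dispatched to A0
c8: I3 operands ready | I4 dispatched to M1
c9: I2 complete | I3 complete | I5 dispatched to M0
c10: R0←I2 | R5←I3
c11: I4 operands ready
c16: I4 complete
c17: R2←I4
c18: I5 operands ready
c23: I5 complete
c24: R4←I5

I3 = (7, 8, 9, 10)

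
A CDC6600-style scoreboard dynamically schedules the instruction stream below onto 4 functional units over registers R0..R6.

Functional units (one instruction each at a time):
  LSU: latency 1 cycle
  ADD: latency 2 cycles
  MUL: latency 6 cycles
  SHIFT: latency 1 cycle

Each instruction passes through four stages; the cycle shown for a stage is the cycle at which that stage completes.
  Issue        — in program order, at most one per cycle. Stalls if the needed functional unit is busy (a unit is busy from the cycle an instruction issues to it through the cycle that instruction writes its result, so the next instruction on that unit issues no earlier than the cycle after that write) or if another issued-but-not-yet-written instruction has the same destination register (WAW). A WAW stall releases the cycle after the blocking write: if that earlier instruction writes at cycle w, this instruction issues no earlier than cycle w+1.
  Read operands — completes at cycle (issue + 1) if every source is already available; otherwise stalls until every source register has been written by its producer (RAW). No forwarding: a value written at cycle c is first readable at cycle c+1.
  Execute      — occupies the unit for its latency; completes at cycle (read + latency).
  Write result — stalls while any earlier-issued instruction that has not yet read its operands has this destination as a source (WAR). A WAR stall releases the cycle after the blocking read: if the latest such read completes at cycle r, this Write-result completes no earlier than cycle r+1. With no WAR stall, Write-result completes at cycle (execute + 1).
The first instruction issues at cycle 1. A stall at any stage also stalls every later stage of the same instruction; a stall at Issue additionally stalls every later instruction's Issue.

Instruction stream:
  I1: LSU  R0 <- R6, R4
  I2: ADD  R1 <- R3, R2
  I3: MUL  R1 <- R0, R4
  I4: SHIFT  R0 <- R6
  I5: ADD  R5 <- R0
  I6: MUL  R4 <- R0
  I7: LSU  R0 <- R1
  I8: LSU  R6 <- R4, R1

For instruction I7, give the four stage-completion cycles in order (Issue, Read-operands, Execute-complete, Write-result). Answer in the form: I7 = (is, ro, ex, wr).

I7 = (17, 18, 19, 20)

[1] I1 dispatched to LSU
[2] I1 operands ready · I2 dispatched to ADD
[3] I1 complete · I2 operands ready
[4] R0←I1
[5] I2 complete
[6] R1←I2
[7] I3 dispatched to MUL
[8] I3 operands ready · I4 dispatched to SHIFT
[9] I4 operands ready · I5 dispatched to ADD
[10] I4 complete
[11] R0←I4
[12] I5 operands ready
[14] I3 complete · I5 complete
[15] R1←I3 · R5←I5
[16] I6 dispatched to MUL
[17] I6 operands ready · I7 dispatched to LSU
[18] I7 operands ready
[19] I7 complete
[20] R0←I7
[21] I8 dispatched to LSU
[23] I6 complete
[24] R4←I6
[25] I8 operands ready
[26] I8 complete
[27] R6←I8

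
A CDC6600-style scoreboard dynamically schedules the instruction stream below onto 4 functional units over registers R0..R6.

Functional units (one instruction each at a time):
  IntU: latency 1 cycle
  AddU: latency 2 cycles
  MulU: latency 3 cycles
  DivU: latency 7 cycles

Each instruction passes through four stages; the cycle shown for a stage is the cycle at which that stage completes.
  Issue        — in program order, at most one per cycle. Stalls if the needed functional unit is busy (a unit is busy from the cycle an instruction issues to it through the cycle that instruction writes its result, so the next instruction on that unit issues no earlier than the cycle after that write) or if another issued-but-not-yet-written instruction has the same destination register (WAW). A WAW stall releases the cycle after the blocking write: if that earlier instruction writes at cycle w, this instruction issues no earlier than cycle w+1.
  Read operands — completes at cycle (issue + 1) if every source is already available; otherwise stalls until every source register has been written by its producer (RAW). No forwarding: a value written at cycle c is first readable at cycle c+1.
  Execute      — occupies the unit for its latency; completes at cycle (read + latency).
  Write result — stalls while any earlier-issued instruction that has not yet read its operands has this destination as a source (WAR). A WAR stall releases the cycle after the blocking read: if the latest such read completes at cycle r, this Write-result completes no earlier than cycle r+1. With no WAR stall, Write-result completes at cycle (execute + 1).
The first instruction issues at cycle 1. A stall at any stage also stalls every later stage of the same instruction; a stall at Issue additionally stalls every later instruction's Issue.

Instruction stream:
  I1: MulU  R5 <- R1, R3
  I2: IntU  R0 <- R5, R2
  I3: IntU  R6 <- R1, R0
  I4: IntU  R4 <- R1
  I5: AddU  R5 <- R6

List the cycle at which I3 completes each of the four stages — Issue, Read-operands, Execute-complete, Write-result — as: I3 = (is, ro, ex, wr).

[I1] 1/2/5/6
[I2] 2/7/8/9  (RAW R5: wait I1 write@6)
[I3] 10/11/12/13  (struct: IntU busy until I2 writes@9)
[I4] 14/15/16/17  (struct: IntU busy until I3 writes@13)
[I5] 15/16/18/19

I3 = (10, 11, 12, 13)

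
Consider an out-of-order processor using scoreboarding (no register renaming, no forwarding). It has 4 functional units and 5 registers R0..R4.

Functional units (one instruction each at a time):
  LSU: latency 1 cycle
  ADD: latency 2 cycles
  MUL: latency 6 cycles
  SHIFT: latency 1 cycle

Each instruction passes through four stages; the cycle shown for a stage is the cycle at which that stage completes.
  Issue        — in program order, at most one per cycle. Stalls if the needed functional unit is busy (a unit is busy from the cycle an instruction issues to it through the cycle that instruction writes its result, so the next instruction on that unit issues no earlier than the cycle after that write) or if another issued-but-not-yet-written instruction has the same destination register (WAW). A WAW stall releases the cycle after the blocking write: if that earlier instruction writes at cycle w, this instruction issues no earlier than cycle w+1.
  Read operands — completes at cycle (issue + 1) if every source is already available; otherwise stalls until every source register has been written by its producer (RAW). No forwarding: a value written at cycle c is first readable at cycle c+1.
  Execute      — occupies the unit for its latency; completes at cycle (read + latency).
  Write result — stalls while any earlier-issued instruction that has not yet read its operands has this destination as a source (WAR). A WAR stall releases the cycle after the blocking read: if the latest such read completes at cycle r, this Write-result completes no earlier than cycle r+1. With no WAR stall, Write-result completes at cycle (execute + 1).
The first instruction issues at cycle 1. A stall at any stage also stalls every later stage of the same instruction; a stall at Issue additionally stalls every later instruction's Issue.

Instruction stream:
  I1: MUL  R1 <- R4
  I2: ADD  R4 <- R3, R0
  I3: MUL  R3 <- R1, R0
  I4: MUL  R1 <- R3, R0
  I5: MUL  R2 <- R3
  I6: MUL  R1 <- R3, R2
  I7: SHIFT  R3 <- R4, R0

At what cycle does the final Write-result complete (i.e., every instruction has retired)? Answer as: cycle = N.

I1: IS=1 RO=2 EX=8 WR=9
I2: IS=2 RO=3 EX=5 WR=6
I3: IS=10 RO=11 EX=17 WR=18  [struct: MUL busy until I1 writes@9]
I4: IS=19 RO=20 EX=26 WR=27  [struct: MUL busy until I3 writes@18]
I5: IS=28 RO=29 EX=35 WR=36  [struct: MUL busy until I4 writes@27]
I6: IS=37 RO=38 EX=44 WR=45  [struct: MUL busy until I5 writes@36]
I7: IS=38 RO=39 EX=40 WR=41

cycle = 45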